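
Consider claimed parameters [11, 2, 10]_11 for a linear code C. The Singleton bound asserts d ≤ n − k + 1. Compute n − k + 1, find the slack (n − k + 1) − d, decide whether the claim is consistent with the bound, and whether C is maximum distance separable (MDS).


Singleton RHS = n − k + 1 = 10, slack = 0, bound satisfied, MDS.

Singleton bound: d ≤ n − k + 1.
Here n = 11, k = 2, so n − k + 1 = 10.
Given d = 10, check d ≤ 10: YES.
Slack = (n − k + 1) − d = 0.
The code is MDS (slack = 0).
Description: the claimed parameters are [11, 2, 10]_11; such a code would be MDS (meets Singleton bound).


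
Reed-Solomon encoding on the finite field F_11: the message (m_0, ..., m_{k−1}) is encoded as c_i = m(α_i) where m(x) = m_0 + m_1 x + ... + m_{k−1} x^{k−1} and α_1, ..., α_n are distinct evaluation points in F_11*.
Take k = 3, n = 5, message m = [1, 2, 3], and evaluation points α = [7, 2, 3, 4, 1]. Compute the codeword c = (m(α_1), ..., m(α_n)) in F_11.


c = [8, 6, 1, 2, 6]

Message polynomial: m(x) = 1 + 2·x + 3·x^2 (mod 11).
For each evaluation point α_i, compute m(α_i) mod 11:
  α_1 = 7: Horner steps 3 → 1 → 8, so m(7) = 8.
  α_2 = 2: Horner steps 3 → 8 → 6, so m(2) = 6.
  α_3 = 3: Horner steps 3 → 0 → 1, so m(3) = 1.
  α_4 = 4: Horner steps 3 → 3 → 2, so m(4) = 2.
  α_5 = 1: Horner steps 3 → 5 → 6, so m(1) = 6.
Codeword c = [8, 6, 1, 2, 6] ∈ F_11^5.


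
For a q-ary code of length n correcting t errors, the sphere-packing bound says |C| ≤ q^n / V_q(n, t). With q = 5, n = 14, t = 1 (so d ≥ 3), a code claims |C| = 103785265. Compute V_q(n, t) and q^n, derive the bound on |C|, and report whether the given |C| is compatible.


V_q(n, t) = 57, q^n = 6103515625, Hamming bound = 107079221, |C| = 103785265 ≤ bound (satisfied).

Step 1: Compute V_q(n, t) = Σ_{j=0}^1 C(n, j) (q−1)^j.
  j = 0: C(14,0)·(4)^0 = 1·1 = 1.
  j = 1: C(14,1)·(4)^1 = 14·4 = 56.
  V_q(n, t) = 1 + 56 = 57.
Step 2: q^n = 5^14 = 6103515625.
Step 3: Hamming bound ⌊q^n / V_q(n,t)⌋ = ⌊6103515625/57⌋ = 107079221.
Step 4: Compare |C| = 103785265 to 107079221: satisfied.
The claimed |C| lies below the Hamming bound.


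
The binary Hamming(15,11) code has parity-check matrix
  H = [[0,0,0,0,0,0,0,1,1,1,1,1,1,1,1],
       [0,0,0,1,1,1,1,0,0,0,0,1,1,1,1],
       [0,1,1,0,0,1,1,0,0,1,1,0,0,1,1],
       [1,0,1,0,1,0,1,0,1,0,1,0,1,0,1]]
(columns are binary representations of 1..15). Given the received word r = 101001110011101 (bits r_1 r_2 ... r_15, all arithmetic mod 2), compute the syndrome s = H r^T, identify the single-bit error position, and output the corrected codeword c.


s = (1, 1, 1, 0)^T, error position = 14, corrected codeword c = 101001110011111

Compute s = H r^T mod 2 one row at a time:
  s_1 = 1 + 0 + 0 + 1 + 1 + 1 + 0 + 1 = 5 ≡ 1 (mod 2).
  s_2 = 0 + 0 + 1 + 1 + 1 + 1 + 0 + 1 = 5 ≡ 1 (mod 2).
  s_3 = 0 + 1 + 1 + 1 + 0 + 1 + 0 + 1 = 5 ≡ 1 (mod 2).
  s_4 = 1 + 1 + 0 + 1 + 0 + 1 + 1 + 1 = 6 ≡ 0 (mod 2).
s = (1, 1, 1, 0)^T — this equals column 14 of H (binary 1110), so error is at position 14.
Correct: flip bit 14 of r = 101001110011101 to get c = 101001110011111.


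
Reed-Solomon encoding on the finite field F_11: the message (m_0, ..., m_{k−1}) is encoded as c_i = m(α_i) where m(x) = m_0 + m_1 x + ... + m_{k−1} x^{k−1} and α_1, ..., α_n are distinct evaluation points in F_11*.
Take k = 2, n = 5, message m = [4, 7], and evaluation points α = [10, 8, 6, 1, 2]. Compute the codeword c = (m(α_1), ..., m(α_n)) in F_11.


c = [8, 5, 2, 0, 7]

Message polynomial: m(x) = 4 + 7·x (mod 11).
For each evaluation point α_i, compute m(α_i) mod 11:
  α_1 = 10: Horner steps 7 → 8, so m(10) = 8.
  α_2 = 8: Horner steps 7 → 5, so m(8) = 5.
  α_3 = 6: Horner steps 7 → 2, so m(6) = 2.
  α_4 = 1: Horner steps 7 → 0, so m(1) = 0.
  α_5 = 2: Horner steps 7 → 7, so m(2) = 7.
Codeword c = [8, 5, 2, 0, 7] ∈ F_11^5.


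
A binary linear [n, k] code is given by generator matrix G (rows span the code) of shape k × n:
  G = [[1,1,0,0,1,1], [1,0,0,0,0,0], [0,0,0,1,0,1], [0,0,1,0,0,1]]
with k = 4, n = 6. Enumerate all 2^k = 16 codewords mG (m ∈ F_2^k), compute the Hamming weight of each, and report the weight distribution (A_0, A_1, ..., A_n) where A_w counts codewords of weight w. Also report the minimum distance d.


Weight distribution: A_0 = 1, A_1 = 1, A_2 = 3, A_3 = 6, A_4 = 3, A_5 = 1, A_6 = 1. Minimum distance d = 1.

Enumerate all 2^4 = 16 messages m ∈ F_2^4.
For each, compute codeword c = mG in F_2^6, then tally its weight.
  m = 0000 → c = 000000, weight = 0.
  m = 1000 → c = 110011, weight = 4.
  m = 0100 → c = 100000, weight = 1.
  m = 1100 → c = 010011, weight = 3.
  m = 0010 → c = 000101, weight = 2.
  m = 1010 → c = 110110, weight = 4.
  m = 0110 → c = 100101, weight = 3.
  m = 1110 → c = 010110, weight = 3.
  m = 0001 → c = 001001, weight = 2.
  m = 1001 → c = 111010, weight = 4.
  m = 0101 → c = 101001, weight = 3.
  m = 1101 → c = 011010, weight = 3.
  m = 0011 → c = 001100, weight = 2.
  m = 1011 → c = 111111, weight = 6.
  m = 0111 → c = 101100, weight = 3.
  m = 1111 → c = 011111, weight = 5.
Tally weights:
  weight 0: 1 codewords.
  weight 1: 1 codewords.
  weight 2: 3 codewords.
  weight 3: 6 codewords.
  weight 4: 3 codewords.
  weight 5: 1 codewords.
  weight 6: 1 codewords.
Minimum distance d = smallest w > 0 with A_w > 0 = 1.
Sanity: Σ A_w = 16 = 2^4 = 16 ✓.


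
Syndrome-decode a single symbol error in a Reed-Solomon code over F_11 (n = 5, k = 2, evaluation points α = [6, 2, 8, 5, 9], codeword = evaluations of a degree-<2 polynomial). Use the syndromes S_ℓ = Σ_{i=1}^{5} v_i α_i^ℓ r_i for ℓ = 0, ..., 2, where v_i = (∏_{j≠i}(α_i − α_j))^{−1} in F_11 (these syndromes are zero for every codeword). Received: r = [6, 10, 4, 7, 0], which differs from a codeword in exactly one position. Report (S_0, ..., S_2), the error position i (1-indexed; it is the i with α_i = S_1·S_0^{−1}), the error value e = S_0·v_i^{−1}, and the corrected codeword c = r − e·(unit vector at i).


S = (9, 4, 3), error at position 5, error magnitude e = 8, c = [6, 10, 4, 7, 3].

Step 1: column multipliers v_i = (∏_{j≠i}(α_i − α_j))^{−1} mod 11.
  i = 1 (α = 6): (6−2)(6−8)(6−5)(6−9) = 4·(−2)·1·(−3) = 24 ≡ 2, so v_1 = 2^{−1} = 6 (mod 11).
  i = 2 (α = 2): (2−6)(2−8)(2−5)(2−9) = (−4)·(−6)·(−3)·(−7) = 504 ≡ 9, so v_2 = 9^{−1} = 5 (mod 11).
  i = 3 (α = 8): (8−6)(8−2)(8−5)(8−9) = 2·6·3·(−1) = −36 ≡ 8, so v_3 = 8^{−1} = 7 (mod 11).
  i = 4 (α = 5): (5−6)(5−2)(5−8)(5−9) = (−1)·3·(−3)·(−4) = −36 ≡ 8, so v_4 = 8^{−1} = 7 (mod 11).
  i = 5 (α = 9): (9−6)(9−2)(9−8)(9−5) = 3·7·1·4 = 84 ≡ 7, so v_5 = 7^{−1} = 8 (mod 11).
  v = [6, 5, 7, 7, 8].
Step 2: syndromes of r = [6, 10, 4, 7, 0] (all sums mod 11).
  S_0 = Σ v_i r_i = 6·6 + 5·10 + 7·4 + 7·7 + 8·0 = 163 ≡ 9.
  S_1 = Σ v_i α_i r_i = 6·6·6 + 5·2·10 + 7·8·4 + 7·5·7 + 8·9·0 = 785 ≡ 4.
  α_i^2 mod 11 = [3, 4, 9, 3, 4].
  S_2 = Σ v_i α_i^2 r_i = 6·3·6 + 5·4·10 + 7·9·4 + 7·3·7 + 8·4·0 = 707 ≡ 3.
  S = (9, 4, 3) ≠ 0, so r is not a codeword (an error is present).
Step 3: locate the error. For a single error e at position i, S_ℓ = v_i·e·α_i^ℓ, so α_err = S_1/S_0.
  S_0^{−1} = 9^{−1} = 5 (mod 11), so α_err = 4·5 = 20 ≡ 9 = α_5. Error position i = 5.
  Consistency check: S_2/S_1 = 3·3 = 9 ≡ 9 = α_err ✓ (single-error assumption holds).
Step 4: error magnitude e = S_0/v_5 = S_0·∏_{j≠5}(α_5 − α_j) = 9·7 = 63 ≡ 8 (mod 11).
Step 5: correct position 5: c_5 = r_5 − e = 0 − 8 ≡ 3 (mod 11). Hence c = [6, 10, 4, 7, 3].
  Check: interpolating c through the α_i gives m(x) = 1 + 10·x (degree < 2) with m(α_i) = c_i for every i, so c is indeed a codeword.


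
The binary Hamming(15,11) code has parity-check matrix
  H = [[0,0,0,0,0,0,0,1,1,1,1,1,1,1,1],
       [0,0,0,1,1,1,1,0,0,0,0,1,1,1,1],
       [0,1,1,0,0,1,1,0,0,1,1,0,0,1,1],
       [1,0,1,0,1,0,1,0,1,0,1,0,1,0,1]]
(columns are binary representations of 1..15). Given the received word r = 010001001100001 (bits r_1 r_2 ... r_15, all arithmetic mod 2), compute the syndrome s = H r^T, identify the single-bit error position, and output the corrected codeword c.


s = (1, 0, 0, 0)^T, error position = 8, corrected codeword c = 010001011100001

Compute s = H r^T mod 2 one row at a time:
  s_1 = 0 + 1 + 1 + 0 + 0 + 0 + 0 + 1 = 3 ≡ 1 (mod 2).
  s_2 = 0 + 0 + 1 + 0 + 0 + 0 + 0 + 1 = 2 ≡ 0 (mod 2).
  s_3 = 1 + 0 + 1 + 0 + 1 + 0 + 0 + 1 = 4 ≡ 0 (mod 2).
  s_4 = 0 + 0 + 0 + 0 + 1 + 0 + 0 + 1 = 2 ≡ 0 (mod 2).
s = (1, 0, 0, 0)^T — this equals column 8 of H (binary 1000), so error is at position 8.
Correct: flip bit 8 of r = 010001001100001 to get c = 010001011100001.


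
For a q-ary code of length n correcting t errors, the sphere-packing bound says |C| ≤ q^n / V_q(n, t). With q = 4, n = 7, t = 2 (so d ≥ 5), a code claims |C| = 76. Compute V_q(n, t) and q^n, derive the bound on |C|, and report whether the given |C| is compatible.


V_q(n, t) = 211, q^n = 16384, Hamming bound = 77, |C| = 76 ≤ bound (satisfied).

Step 1: Compute V_q(n, t) = Σ_{j=0}^2 C(n, j) (q−1)^j.
  j = 0: C(7,0)·(3)^0 = 1·1 = 1.
  j = 1: C(7,1)·(3)^1 = 7·3 = 21.
  j = 2: C(7,2)·(3)^2 = 21·9 = 189.
  V_q(n, t) = 1 + 21 + 189 = 211.
Step 2: q^n = 4^7 = 16384.
Step 3: Hamming bound ⌊q^n / V_q(n,t)⌋ = ⌊16384/211⌋ = 77.
Step 4: Compare |C| = 76 to 77: satisfied.
The claimed |C| lies below the Hamming bound.


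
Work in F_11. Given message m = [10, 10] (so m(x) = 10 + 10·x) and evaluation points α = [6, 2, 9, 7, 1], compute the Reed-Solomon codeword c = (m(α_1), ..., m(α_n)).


c = [4, 8, 1, 3, 9]

Message polynomial: m(x) = 10 + 10·x (mod 11).
For each evaluation point α_i, compute m(α_i) mod 11:
  α_1 = 6: Horner steps 10 → 4, so m(6) = 4.
  α_2 = 2: Horner steps 10 → 8, so m(2) = 8.
  α_3 = 9: Horner steps 10 → 1, so m(9) = 1.
  α_4 = 7: Horner steps 10 → 3, so m(7) = 3.
  α_5 = 1: Horner steps 10 → 9, so m(1) = 9.
Codeword c = [4, 8, 1, 3, 9] ∈ F_11^5.


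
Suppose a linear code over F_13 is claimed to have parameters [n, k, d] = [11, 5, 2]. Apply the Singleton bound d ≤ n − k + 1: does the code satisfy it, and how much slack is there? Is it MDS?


Singleton RHS = n − k + 1 = 7, slack = 5, bound satisfied, not MDS.

Singleton bound: d ≤ n − k + 1.
Here n = 11, k = 5, so n − k + 1 = 7.
Given d = 2, check d ≤ 7: YES.
Slack = (n − k + 1) − d = 5.
The code is NOT MDS (slack = 5 > 0).
Description: the claimed parameters are [11, 5, 2]_13; such a code would be non-MDS.


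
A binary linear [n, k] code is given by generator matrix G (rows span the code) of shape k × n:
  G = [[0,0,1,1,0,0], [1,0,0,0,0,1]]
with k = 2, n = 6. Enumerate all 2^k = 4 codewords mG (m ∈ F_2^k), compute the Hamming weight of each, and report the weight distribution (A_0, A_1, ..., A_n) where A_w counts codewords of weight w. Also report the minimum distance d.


Weight distribution: A_0 = 1, A_2 = 2, A_4 = 1. Minimum distance d = 2.

Enumerate all 2^2 = 4 messages m ∈ F_2^2.
For each, compute codeword c = mG in F_2^6, then tally its weight.
  m = 00 → c = 000000, weight = 0.
  m = 10 → c = 001100, weight = 2.
  m = 01 → c = 100001, weight = 2.
  m = 11 → c = 101101, weight = 4.
Tally weights:
  weight 0: 1 codewords.
  weight 2: 2 codewords.
  weight 4: 1 codewords.
Minimum distance d = smallest w > 0 with A_w > 0 = 2.
Sanity: Σ A_w = 4 = 2^2 = 4 ✓.


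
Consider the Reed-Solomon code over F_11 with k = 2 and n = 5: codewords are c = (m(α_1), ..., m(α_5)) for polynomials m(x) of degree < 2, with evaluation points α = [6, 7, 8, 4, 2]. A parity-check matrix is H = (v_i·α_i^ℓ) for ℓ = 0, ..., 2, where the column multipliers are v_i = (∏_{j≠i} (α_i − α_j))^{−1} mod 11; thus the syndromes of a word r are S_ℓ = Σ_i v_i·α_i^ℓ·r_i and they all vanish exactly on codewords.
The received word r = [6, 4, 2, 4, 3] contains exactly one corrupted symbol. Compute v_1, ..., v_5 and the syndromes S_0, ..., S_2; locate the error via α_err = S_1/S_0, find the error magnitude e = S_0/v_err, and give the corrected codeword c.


S = (7, 6, 2), error at position 4, error magnitude e = 5, c = [6, 4, 2, 10, 3].

Step 1: column multipliers v_i = (∏_{j≠i}(α_i − α_j))^{−1} mod 11.
  i = 1 (α = 6): (6−7)(6−8)(6−4)(6−2) = (−1)·(−2)·2·4 = 16 ≡ 5, so v_1 = 5^{−1} = 9 (mod 11).
  i = 2 (α = 7): (7−6)(7−8)(7−4)(7−2) = 1·(−1)·3·5 = −15 ≡ 7, so v_2 = 7^{−1} = 8 (mod 11).
  i = 3 (α = 8): (8−6)(8−7)(8−4)(8−2) = 2·1·4·6 = 48 ≡ 4, so v_3 = 4^{−1} = 3 (mod 11).
  i = 4 (α = 4): (4−6)(4−7)(4−8)(4−2) = (−2)·(−3)·(−4)·2 = −48 ≡ 7, so v_4 = 7^{−1} = 8 (mod 11).
  i = 5 (α = 2): (2−6)(2−7)(2−8)(2−4) = (−4)·(−5)·(−6)·(−2) = 240 ≡ 9, so v_5 = 9^{−1} = 5 (mod 11).
  v = [9, 8, 3, 8, 5].
Step 2: syndromes of r = [6, 4, 2, 4, 3] (all sums mod 11).
  S_0 = Σ v_i r_i = 9·6 + 8·4 + 3·2 + 8·4 + 5·3 = 139 ≡ 7.
  S_1 = Σ v_i α_i r_i = 9·6·6 + 8·7·4 + 3·8·2 + 8·4·4 + 5·2·3 = 754 ≡ 6.
  α_i^2 mod 11 = [3, 5, 9, 5, 4].
  S_2 = Σ v_i α_i^2 r_i = 9·3·6 + 8·5·4 + 3·9·2 + 8·5·4 + 5·4·3 = 596 ≡ 2.
  S = (7, 6, 2) ≠ 0, so r is not a codeword (an error is present).
Step 3: locate the error. For a single error e at position i, S_ℓ = v_i·e·α_i^ℓ, so α_err = S_1/S_0.
  S_0^{−1} = 7^{−1} = 8 (mod 11), so α_err = 6·8 = 48 ≡ 4 = α_4. Error position i = 4.
  Consistency check: S_2/S_1 = 2·2 = 4 ≡ 4 = α_err ✓ (single-error assumption holds).
Step 4: error magnitude e = S_0/v_4 = S_0·∏_{j≠4}(α_4 − α_j) = 7·7 = 49 ≡ 5 (mod 11).
Step 5: correct position 4: c_4 = r_4 − e = 4 − 5 ≡ 10 (mod 11). Hence c = [6, 4, 2, 10, 3].
  Check: interpolating c through the α_i gives m(x) = 7 + 9·x (degree < 2) with m(α_i) = c_i for every i, so c is indeed a codeword.


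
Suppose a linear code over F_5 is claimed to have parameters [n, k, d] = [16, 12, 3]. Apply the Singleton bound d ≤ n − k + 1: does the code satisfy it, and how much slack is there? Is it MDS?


Singleton RHS = n − k + 1 = 5, slack = 2, bound satisfied, not MDS.

Singleton bound: d ≤ n − k + 1.
Here n = 16, k = 12, so n − k + 1 = 5.
Given d = 3, check d ≤ 5: YES.
Slack = (n − k + 1) − d = 2.
The code is NOT MDS (slack = 2 > 0).
Description: the claimed parameters are [16, 12, 3]_5; such a code would be non-MDS.


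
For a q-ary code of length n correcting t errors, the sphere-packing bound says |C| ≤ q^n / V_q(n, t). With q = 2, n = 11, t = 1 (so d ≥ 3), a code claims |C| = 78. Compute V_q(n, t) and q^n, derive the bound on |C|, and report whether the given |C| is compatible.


V_q(n, t) = 12, q^n = 2048, Hamming bound = 170, |C| = 78 ≤ bound (satisfied).

Step 1: Compute V_q(n, t) = Σ_{j=0}^1 C(n, j) (q−1)^j.
  j = 0: C(11,0)·(1)^0 = 1·1 = 1.
  j = 1: C(11,1)·(1)^1 = 11·1 = 11.
  V_q(n, t) = 1 + 11 = 12.
Step 2: q^n = 2^11 = 2048.
Step 3: Hamming bound ⌊q^n / V_q(n,t)⌋ = ⌊2048/12⌋ = 170.
Step 4: Compare |C| = 78 to 170: satisfied.
The claimed |C| lies below the Hamming bound.


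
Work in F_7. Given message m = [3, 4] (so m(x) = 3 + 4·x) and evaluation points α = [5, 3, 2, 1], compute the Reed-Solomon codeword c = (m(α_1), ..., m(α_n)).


c = [2, 1, 4, 0]

Message polynomial: m(x) = 3 + 4·x (mod 7).
For each evaluation point α_i, compute m(α_i) mod 7:
  α_1 = 5: Horner steps 4 → 2, so m(5) = 2.
  α_2 = 3: Horner steps 4 → 1, so m(3) = 1.
  α_3 = 2: Horner steps 4 → 4, so m(2) = 4.
  α_4 = 1: Horner steps 4 → 0, so m(1) = 0.
Codeword c = [2, 1, 4, 0] ∈ F_7^4.


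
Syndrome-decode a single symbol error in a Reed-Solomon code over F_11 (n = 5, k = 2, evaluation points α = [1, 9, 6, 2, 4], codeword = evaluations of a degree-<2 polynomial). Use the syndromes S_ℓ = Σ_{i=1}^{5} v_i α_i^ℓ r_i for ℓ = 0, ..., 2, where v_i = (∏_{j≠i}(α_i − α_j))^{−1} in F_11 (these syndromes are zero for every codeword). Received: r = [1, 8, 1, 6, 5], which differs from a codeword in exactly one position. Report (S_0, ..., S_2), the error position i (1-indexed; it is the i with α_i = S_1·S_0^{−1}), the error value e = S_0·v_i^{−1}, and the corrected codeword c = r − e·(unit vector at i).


S = (8, 4, 2), error at position 3, error magnitude e = 8, c = [1, 8, 4, 6, 5].

Step 1: column multipliers v_i = (∏_{j≠i}(α_i − α_j))^{−1} mod 11.
  i = 1 (α = 1): (1−9)(1−6)(1−2)(1−4) = (−8)·(−5)·(−1)·(−3) = 120 ≡ 10, so v_1 = 10^{−1} = 10 (mod 11).
  i = 2 (α = 9): (9−1)(9−6)(9−2)(9−4) = 8·3·7·5 = 840 ≡ 4, so v_2 = 4^{−1} = 3 (mod 11).
  i = 3 (α = 6): (6−1)(6−9)(6−2)(6−4) = 5·(−3)·4·2 = −120 ≡ 1, so v_3 = 1^{−1} = 1 (mod 11).
  i = 4 (α = 2): (2−1)(2−9)(2−6)(2−4) = 1·(−7)·(−4)·(−2) = −56 ≡ 10, so v_4 = 10^{−1} = 10 (mod 11).
  i = 5 (α = 4): (4−1)(4−9)(4−6)(4−2) = 3·(−5)·(−2)·2 = 60 ≡ 5, so v_5 = 5^{−1} = 9 (mod 11).
  v = [10, 3, 1, 10, 9].
Step 2: syndromes of r = [1, 8, 1, 6, 5] (all sums mod 11).
  S_0 = Σ v_i r_i = 10·1 + 3·8 + 1·1 + 10·6 + 9·5 = 140 ≡ 8.
  S_1 = Σ v_i α_i r_i = 10·1·1 + 3·9·8 + 1·6·1 + 10·2·6 + 9·4·5 = 532 ≡ 4.
  α_i^2 mod 11 = [1, 4, 3, 4, 5].
  S_2 = Σ v_i α_i^2 r_i = 10·1·1 + 3·4·8 + 1·3·1 + 10·4·6 + 9·5·5 = 574 ≡ 2.
  S = (8, 4, 2) ≠ 0, so r is not a codeword (an error is present).
Step 3: locate the error. For a single error e at position i, S_ℓ = v_i·e·α_i^ℓ, so α_err = S_1/S_0.
  S_0^{−1} = 8^{−1} = 7 (mod 11), so α_err = 4·7 = 28 ≡ 6 = α_3. Error position i = 3.
  Consistency check: S_2/S_1 = 2·3 = 6 ≡ 6 = α_err ✓ (single-error assumption holds).
Step 4: error magnitude e = S_0/v_3 = S_0·∏_{j≠3}(α_3 − α_j) = 8·1 = 8 ≡ 8 (mod 11).
Step 5: correct position 3: c_3 = r_3 − e = 1 − 8 ≡ 4 (mod 11). Hence c = [1, 8, 4, 6, 5].
  Check: interpolating c through the α_i gives m(x) = 7 + 5·x (degree < 2) with m(α_i) = c_i for every i, so c is indeed a codeword.


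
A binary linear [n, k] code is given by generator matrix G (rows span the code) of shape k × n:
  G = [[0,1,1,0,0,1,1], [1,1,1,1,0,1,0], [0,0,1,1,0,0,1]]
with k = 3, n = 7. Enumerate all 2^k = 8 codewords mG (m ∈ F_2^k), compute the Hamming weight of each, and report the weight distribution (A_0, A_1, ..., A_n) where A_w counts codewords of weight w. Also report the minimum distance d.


Weight distribution: A_0 = 1, A_2 = 1, A_3 = 3, A_4 = 2, A_5 = 1. Minimum distance d = 2.

Enumerate all 2^3 = 8 messages m ∈ F_2^3.
For each, compute codeword c = mG in F_2^7, then tally its weight.
  m = 000 → c = 0000000, weight = 0.
  m = 100 → c = 0110011, weight = 4.
  m = 010 → c = 1111010, weight = 5.
  m = 110 → c = 1001001, weight = 3.
  m = 001 → c = 0011001, weight = 3.
  m = 101 → c = 0101010, weight = 3.
  m = 011 → c = 1100011, weight = 4.
  m = 111 → c = 1010000, weight = 2.
Tally weights:
  weight 0: 1 codewords.
  weight 2: 1 codewords.
  weight 3: 3 codewords.
  weight 4: 2 codewords.
  weight 5: 1 codewords.
Minimum distance d = smallest w > 0 with A_w > 0 = 2.
Sanity: Σ A_w = 8 = 2^3 = 8 ✓.


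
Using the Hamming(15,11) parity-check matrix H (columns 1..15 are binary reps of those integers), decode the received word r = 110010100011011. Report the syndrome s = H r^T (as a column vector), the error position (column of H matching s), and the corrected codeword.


s = (0, 1, 1, 1)^T, error position = 7, corrected codeword c = 110010000011011

Compute s = H r^T mod 2 one row at a time:
  s_1 = 0 + 0 + 0 + 1 + 1 + 0 + 1 + 1 = 4 ≡ 0 (mod 2).
  s_2 = 0 + 1 + 0 + 1 + 1 + 0 + 1 + 1 = 5 ≡ 1 (mod 2).
  s_3 = 1 + 0 + 0 + 1 + 0 + 1 + 1 + 1 = 5 ≡ 1 (mod 2).
  s_4 = 1 + 0 + 1 + 1 + 0 + 1 + 0 + 1 = 5 ≡ 1 (mod 2).
s = (0, 1, 1, 1)^T — this equals column 7 of H (binary 0111), so error is at position 7.
Correct: flip bit 7 of r = 110010100011011 to get c = 110010000011011.


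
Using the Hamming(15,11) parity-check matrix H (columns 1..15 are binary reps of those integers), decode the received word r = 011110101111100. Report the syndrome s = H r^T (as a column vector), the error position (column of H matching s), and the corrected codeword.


s = (1, 1, 1, 0)^T, error position = 14, corrected codeword c = 011110101111110

Compute s = H r^T mod 2 one row at a time:
  s_1 = 0 + 1 + 1 + 1 + 1 + 1 + 0 + 0 = 5 ≡ 1 (mod 2).
  s_2 = 1 + 1 + 0 + 1 + 1 + 1 + 0 + 0 = 5 ≡ 1 (mod 2).
  s_3 = 1 + 1 + 0 + 1 + 1 + 1 + 0 + 0 = 5 ≡ 1 (mod 2).
  s_4 = 0 + 1 + 1 + 1 + 1 + 1 + 1 + 0 = 6 ≡ 0 (mod 2).
s = (1, 1, 1, 0)^T — this equals column 14 of H (binary 1110), so error is at position 14.
Correct: flip bit 14 of r = 011110101111100 to get c = 011110101111110.


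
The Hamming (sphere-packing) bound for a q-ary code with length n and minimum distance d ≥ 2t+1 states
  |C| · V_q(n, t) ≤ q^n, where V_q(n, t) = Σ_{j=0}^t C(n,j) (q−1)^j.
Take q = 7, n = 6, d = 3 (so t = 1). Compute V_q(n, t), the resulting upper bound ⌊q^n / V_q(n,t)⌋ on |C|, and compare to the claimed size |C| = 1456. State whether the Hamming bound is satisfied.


V_q(n, t) = 37, q^n = 117649, Hamming bound = 3179, |C| = 1456 ≤ bound (satisfied).

Step 1: Compute V_q(n, t) = Σ_{j=0}^1 C(n, j) (q−1)^j.
  j = 0: C(6,0)·(6)^0 = 1·1 = 1.
  j = 1: C(6,1)·(6)^1 = 6·6 = 36.
  V_q(n, t) = 1 + 36 = 37.
Step 2: q^n = 7^6 = 117649.
Step 3: Hamming bound ⌊q^n / V_q(n,t)⌋ = ⌊117649/37⌋ = 3179.
Step 4: Compare |C| = 1456 to 3179: satisfied.
The claimed |C| lies below the Hamming bound.


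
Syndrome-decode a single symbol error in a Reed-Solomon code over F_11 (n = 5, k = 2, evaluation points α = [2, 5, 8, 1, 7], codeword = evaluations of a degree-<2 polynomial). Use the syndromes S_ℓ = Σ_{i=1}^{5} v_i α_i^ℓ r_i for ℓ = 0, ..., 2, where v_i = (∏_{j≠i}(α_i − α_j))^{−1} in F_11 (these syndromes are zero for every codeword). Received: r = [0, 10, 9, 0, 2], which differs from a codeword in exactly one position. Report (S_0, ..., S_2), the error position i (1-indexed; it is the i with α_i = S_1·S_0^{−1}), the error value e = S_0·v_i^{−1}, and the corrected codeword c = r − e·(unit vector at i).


S = (6, 6, 6), error at position 4, error magnitude e = 7, c = [0, 10, 9, 4, 2].

Step 1: column multipliers v_i = (∏_{j≠i}(α_i − α_j))^{−1} mod 11.
  i = 1 (α = 2): (2−5)(2−8)(2−1)(2−7) = (−3)·(−6)·1·(−5) = −90 ≡ 9, so v_1 = 9^{−1} = 5 (mod 11).
  i = 2 (α = 5): (5−2)(5−8)(5−1)(5−7) = 3·(−3)·4·(−2) = 72 ≡ 6, so v_2 = 6^{−1} = 2 (mod 11).
  i = 3 (α = 8): (8−2)(8−5)(8−1)(8−7) = 6·3·7·1 = 126 ≡ 5, so v_3 = 5^{−1} = 9 (mod 11).
  i = 4 (α = 1): (1−2)(1−5)(1−8)(1−7) = (−1)·(−4)·(−7)·(−6) = 168 ≡ 3, so v_4 = 3^{−1} = 4 (mod 11).
  i = 5 (α = 7): (7−2)(7−5)(7−8)(7−1) = 5·2·(−1)·6 = −60 ≡ 6, so v_5 = 6^{−1} = 2 (mod 11).
  v = [5, 2, 9, 4, 2].
Step 2: syndromes of r = [0, 10, 9, 0, 2] (all sums mod 11).
  S_0 = Σ v_i r_i = 5·0 + 2·10 + 9·9 + 4·0 + 2·2 = 105 ≡ 6.
  S_1 = Σ v_i α_i r_i = 5·2·0 + 2·5·10 + 9·8·9 + 4·1·0 + 2·7·2 = 776 ≡ 6.
  α_i^2 mod 11 = [4, 3, 9, 1, 5].
  S_2 = Σ v_i α_i^2 r_i = 5·4·0 + 2·3·10 + 9·9·9 + 4·1·0 + 2·5·2 = 809 ≡ 6.
  S = (6, 6, 6) ≠ 0, so r is not a codeword (an error is present).
Step 3: locate the error. For a single error e at position i, S_ℓ = v_i·e·α_i^ℓ, so α_err = S_1/S_0.
  S_0^{−1} = 6^{−1} = 2 (mod 11), so α_err = 6·2 = 12 ≡ 1 = α_4. Error position i = 4.
  Consistency check: S_2/S_1 = 6·2 = 12 ≡ 1 = α_err ✓ (single-error assumption holds).
Step 4: error magnitude e = S_0/v_4 = S_0·∏_{j≠4}(α_4 − α_j) = 6·3 = 18 ≡ 7 (mod 11).
Step 5: correct position 4: c_4 = r_4 − e = 0 − 7 ≡ 4 (mod 11). Hence c = [0, 10, 9, 4, 2].
  Check: interpolating c through the α_i gives m(x) = 8 + 7·x (degree < 2) with m(α_i) = c_i for every i, so c is indeed a codeword.


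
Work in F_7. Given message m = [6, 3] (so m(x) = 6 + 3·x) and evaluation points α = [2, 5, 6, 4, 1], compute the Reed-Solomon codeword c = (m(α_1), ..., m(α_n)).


c = [5, 0, 3, 4, 2]

Message polynomial: m(x) = 6 + 3·x (mod 7).
For each evaluation point α_i, compute m(α_i) mod 7:
  α_1 = 2: Horner steps 3 → 5, so m(2) = 5.
  α_2 = 5: Horner steps 3 → 0, so m(5) = 0.
  α_3 = 6: Horner steps 3 → 3, so m(6) = 3.
  α_4 = 4: Horner steps 3 → 4, so m(4) = 4.
  α_5 = 1: Horner steps 3 → 2, so m(1) = 2.
Codeword c = [5, 0, 3, 4, 2] ∈ F_7^5.


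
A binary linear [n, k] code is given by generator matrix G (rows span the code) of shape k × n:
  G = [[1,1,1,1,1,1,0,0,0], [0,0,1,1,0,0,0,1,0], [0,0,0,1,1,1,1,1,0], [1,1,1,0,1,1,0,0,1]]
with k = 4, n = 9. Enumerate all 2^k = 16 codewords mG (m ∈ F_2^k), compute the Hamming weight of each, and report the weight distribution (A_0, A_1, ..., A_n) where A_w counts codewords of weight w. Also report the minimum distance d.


Weight distribution: A_0 = 1, A_2 = 1, A_3 = 2, A_4 = 3, A_5 = 4, A_6 = 3, A_7 = 2. Minimum distance d = 2.

Enumerate all 2^4 = 16 messages m ∈ F_2^4.
For each, compute codeword c = mG in F_2^9, then tally its weight.
  m = 0000 → c = 000000000, weight = 0.
  m = 1000 → c = 111111000, weight = 6.
  m = 0100 → c = 001100010, weight = 3.
  m = 1100 → c = 110011010, weight = 5.
  m = 0010 → c = 000111110, weight = 5.
  m = 1010 → c = 111000110, weight = 5.
  m = 0110 → c = 001011100, weight = 4.
  m = 1110 → c = 110100100, weight = 4.
  m = 0001 → c = 111011001, weight = 6.
  m = 1001 → c = 000100001, weight = 2.
  m = 0101 → c = 110111011, weight = 7.
  m = 1101 → c = 001000011, weight = 3.
  m = 0011 → c = 111100111, weight = 7.
  m = 1011 → c = 000011111, weight = 5.
  m = 0111 → c = 110000101, weight = 4.
  m = 1111 → c = 001111101, weight = 6.
Tally weights:
  weight 0: 1 codewords.
  weight 2: 1 codewords.
  weight 3: 2 codewords.
  weight 4: 3 codewords.
  weight 5: 4 codewords.
  weight 6: 3 codewords.
  weight 7: 2 codewords.
Minimum distance d = smallest w > 0 with A_w > 0 = 2.
Sanity: Σ A_w = 16 = 2^4 = 16 ✓.


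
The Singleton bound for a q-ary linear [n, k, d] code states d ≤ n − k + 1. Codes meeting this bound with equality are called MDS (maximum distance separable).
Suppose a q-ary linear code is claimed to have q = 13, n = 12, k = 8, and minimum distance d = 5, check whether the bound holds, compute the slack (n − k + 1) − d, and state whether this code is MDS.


Singleton RHS = n − k + 1 = 5, slack = 0, bound satisfied, MDS.

Singleton bound: d ≤ n − k + 1.
Here n = 12, k = 8, so n − k + 1 = 5.
Given d = 5, check d ≤ 5: YES.
Slack = (n − k + 1) − d = 0.
The code is MDS (slack = 0).
Description: the claimed parameters are [12, 8, 5]_13; such a code would be MDS (meets Singleton bound).


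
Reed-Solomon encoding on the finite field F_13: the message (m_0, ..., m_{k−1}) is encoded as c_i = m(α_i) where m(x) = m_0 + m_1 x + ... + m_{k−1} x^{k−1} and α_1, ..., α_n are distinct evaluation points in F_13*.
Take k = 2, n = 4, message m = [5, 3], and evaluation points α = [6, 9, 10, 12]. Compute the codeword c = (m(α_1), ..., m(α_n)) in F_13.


c = [10, 6, 9, 2]

Message polynomial: m(x) = 5 + 3·x (mod 13).
For each evaluation point α_i, compute m(α_i) mod 13:
  α_1 = 6: Horner steps 3 → 10, so m(6) = 10.
  α_2 = 9: Horner steps 3 → 6, so m(9) = 6.
  α_3 = 10: Horner steps 3 → 9, so m(10) = 9.
  α_4 = 12: Horner steps 3 → 2, so m(12) = 2.
Codeword c = [10, 6, 9, 2] ∈ F_13^4.


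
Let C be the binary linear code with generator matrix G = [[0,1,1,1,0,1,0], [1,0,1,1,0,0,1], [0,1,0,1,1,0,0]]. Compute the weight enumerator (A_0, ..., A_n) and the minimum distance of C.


Weight distribution: A_0 = 1, A_3 = 2, A_4 = 3, A_5 = 2. Minimum distance d = 3.

Enumerate all 2^3 = 8 messages m ∈ F_2^3.
For each, compute codeword c = mG in F_2^7, then tally its weight.
  m = 000 → c = 0000000, weight = 0.
  m = 100 → c = 0111010, weight = 4.
  m = 010 → c = 1011001, weight = 4.
  m = 110 → c = 1100011, weight = 4.
  m = 001 → c = 0101100, weight = 3.
  m = 101 → c = 0010110, weight = 3.
  m = 011 → c = 1110101, weight = 5.
  m = 111 → c = 1001111, weight = 5.
Tally weights:
  weight 0: 1 codewords.
  weight 3: 2 codewords.
  weight 4: 3 codewords.
  weight 5: 2 codewords.
Minimum distance d = smallest w > 0 with A_w > 0 = 3.
Sanity: Σ A_w = 8 = 2^3 = 8 ✓.


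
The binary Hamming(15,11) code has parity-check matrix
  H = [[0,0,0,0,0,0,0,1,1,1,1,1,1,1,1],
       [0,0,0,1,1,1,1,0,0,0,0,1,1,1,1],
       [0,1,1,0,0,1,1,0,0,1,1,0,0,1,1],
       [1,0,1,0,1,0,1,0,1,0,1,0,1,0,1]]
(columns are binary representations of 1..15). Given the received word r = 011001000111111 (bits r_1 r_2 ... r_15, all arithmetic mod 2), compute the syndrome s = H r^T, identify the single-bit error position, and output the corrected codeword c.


s = (0, 1, 1, 0)^T, error position = 6, corrected codeword c = 011000000111111

Compute s = H r^T mod 2 one row at a time:
  s_1 = 0 + 0 + 1 + 1 + 1 + 1 + 1 + 1 = 6 ≡ 0 (mod 2).
  s_2 = 0 + 0 + 1 + 0 + 1 + 1 + 1 + 1 = 5 ≡ 1 (mod 2).
  s_3 = 1 + 1 + 1 + 0 + 1 + 1 + 1 + 1 = 7 ≡ 1 (mod 2).
  s_4 = 0 + 1 + 0 + 0 + 0 + 1 + 1 + 1 = 4 ≡ 0 (mod 2).
s = (0, 1, 1, 0)^T — this equals column 6 of H (binary 0110), so error is at position 6.
Correct: flip bit 6 of r = 011001000111111 to get c = 011000000111111.


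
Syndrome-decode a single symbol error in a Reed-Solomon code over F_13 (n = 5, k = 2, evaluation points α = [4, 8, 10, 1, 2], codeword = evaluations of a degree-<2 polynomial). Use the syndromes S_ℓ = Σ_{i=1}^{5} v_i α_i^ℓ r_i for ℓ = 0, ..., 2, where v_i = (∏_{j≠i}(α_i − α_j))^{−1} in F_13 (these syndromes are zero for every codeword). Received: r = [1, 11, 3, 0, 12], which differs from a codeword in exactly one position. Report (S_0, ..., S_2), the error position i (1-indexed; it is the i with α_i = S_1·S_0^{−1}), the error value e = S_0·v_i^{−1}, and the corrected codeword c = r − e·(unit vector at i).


S = (2, 4, 8), error at position 5, error magnitude e = 3, c = [1, 11, 3, 0, 9].

Step 1: column multipliers v_i = (∏_{j≠i}(α_i − α_j))^{−1} mod 13.
  i = 1 (α = 4): (4−8)(4−10)(4−1)(4−2) = (−4)·(−6)·3·2 = 144 ≡ 1, so v_1 = 1^{−1} = 1 (mod 13).
  i = 2 (α = 8): (8−4)(8−10)(8−1)(8−2) = 4·(−2)·7·6 = −336 ≡ 2, so v_2 = 2^{−1} = 7 (mod 13).
  i = 3 (α = 10): (10−4)(10−8)(10−1)(10−2) = 6·2·9·8 = 864 ≡ 6, so v_3 = 6^{−1} = 11 (mod 13).
  i = 4 (α = 1): (1−4)(1−8)(1−10)(1−2) = (−3)·(−7)·(−9)·(−1) = 189 ≡ 7, so v_4 = 7^{−1} = 2 (mod 13).
  i = 5 (α = 2): (2−4)(2−8)(2−10)(2−1) = (−2)·(−6)·(−8)·1 = −96 ≡ 8, so v_5 = 8^{−1} = 5 (mod 13).
  v = [1, 7, 11, 2, 5].
Step 2: syndromes of r = [1, 11, 3, 0, 12] (all sums mod 13).
  S_0 = Σ v_i r_i = 1·1 + 7·11 + 11·3 + 2·0 + 5·12 = 171 ≡ 2.
  S_1 = Σ v_i α_i r_i = 1·4·1 + 7·8·11 + 11·10·3 + 2·1·0 + 5·2·12 = 1070 ≡ 4.
  α_i^2 mod 13 = [3, 12, 9, 1, 4].
  S_2 = Σ v_i α_i^2 r_i = 1·3·1 + 7·12·11 + 11·9·3 + 2·1·0 + 5·4·12 = 1464 ≡ 8.
  S = (2, 4, 8) ≠ 0, so r is not a codeword (an error is present).
Step 3: locate the error. For a single error e at position i, S_ℓ = v_i·e·α_i^ℓ, so α_err = S_1/S_0.
  S_0^{−1} = 2^{−1} = 7 (mod 13), so α_err = 4·7 = 28 ≡ 2 = α_5. Error position i = 5.
  Consistency check: S_2/S_1 = 8·10 = 80 ≡ 2 = α_err ✓ (single-error assumption holds).
Step 4: error magnitude e = S_0/v_5 = S_0·∏_{j≠5}(α_5 − α_j) = 2·8 = 16 ≡ 3 (mod 13).
Step 5: correct position 5: c_5 = r_5 − e = 12 − 3 ≡ 9 (mod 13). Hence c = [1, 11, 3, 0, 9].
  Check: interpolating c through the α_i gives m(x) = 4 + 9·x (degree < 2) with m(α_i) = c_i for every i, so c is indeed a codeword.


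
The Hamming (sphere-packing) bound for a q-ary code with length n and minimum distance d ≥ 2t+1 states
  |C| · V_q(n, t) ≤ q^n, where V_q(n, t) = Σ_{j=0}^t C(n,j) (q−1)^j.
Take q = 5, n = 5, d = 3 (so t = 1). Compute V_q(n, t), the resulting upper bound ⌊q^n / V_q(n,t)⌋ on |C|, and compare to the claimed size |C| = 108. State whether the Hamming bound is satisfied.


V_q(n, t) = 21, q^n = 3125, Hamming bound = 148, |C| = 108 ≤ bound (satisfied).

Step 1: Compute V_q(n, t) = Σ_{j=0}^1 C(n, j) (q−1)^j.
  j = 0: C(5,0)·(4)^0 = 1·1 = 1.
  j = 1: C(5,1)·(4)^1 = 5·4 = 20.
  V_q(n, t) = 1 + 20 = 21.
Step 2: q^n = 5^5 = 3125.
Step 3: Hamming bound ⌊q^n / V_q(n,t)⌋ = ⌊3125/21⌋ = 148.
Step 4: Compare |C| = 108 to 148: satisfied.
The claimed |C| lies below the Hamming bound.


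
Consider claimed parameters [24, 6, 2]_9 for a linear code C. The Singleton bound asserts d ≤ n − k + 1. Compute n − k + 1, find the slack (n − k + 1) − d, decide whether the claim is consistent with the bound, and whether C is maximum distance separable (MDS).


Singleton RHS = n − k + 1 = 19, slack = 17, bound satisfied, not MDS.

Singleton bound: d ≤ n − k + 1.
Here n = 24, k = 6, so n − k + 1 = 19.
Given d = 2, check d ≤ 19: YES.
Slack = (n − k + 1) − d = 17.
The code is NOT MDS (slack = 17 > 0).
Description: the claimed parameters are [24, 6, 2]_9; such a code would be non-MDS.


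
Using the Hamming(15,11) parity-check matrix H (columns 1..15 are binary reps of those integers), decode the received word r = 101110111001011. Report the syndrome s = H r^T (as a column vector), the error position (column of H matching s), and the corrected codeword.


s = (1, 0, 0, 0)^T, error position = 8, corrected codeword c = 101110101001011

Compute s = H r^T mod 2 one row at a time:
  s_1 = 1 + 1 + 0 + 0 + 1 + 0 + 1 + 1 = 5 ≡ 1 (mod 2).
  s_2 = 1 + 1 + 0 + 1 + 1 + 0 + 1 + 1 = 6 ≡ 0 (mod 2).
  s_3 = 0 + 1 + 0 + 1 + 0 + 0 + 1 + 1 = 4 ≡ 0 (mod 2).
  s_4 = 1 + 1 + 1 + 1 + 1 + 0 + 0 + 1 = 6 ≡ 0 (mod 2).
s = (1, 0, 0, 0)^T — this equals column 8 of H (binary 1000), so error is at position 8.
Correct: flip bit 8 of r = 101110111001011 to get c = 101110101001011.


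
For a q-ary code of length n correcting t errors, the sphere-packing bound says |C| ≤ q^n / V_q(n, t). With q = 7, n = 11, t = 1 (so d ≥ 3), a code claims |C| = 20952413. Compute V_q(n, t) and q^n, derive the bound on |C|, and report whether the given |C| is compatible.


V_q(n, t) = 67, q^n = 1977326743, Hamming bound = 29512339, |C| = 20952413 ≤ bound (satisfied).

Step 1: Compute V_q(n, t) = Σ_{j=0}^1 C(n, j) (q−1)^j.
  j = 0: C(11,0)·(6)^0 = 1·1 = 1.
  j = 1: C(11,1)·(6)^1 = 11·6 = 66.
  V_q(n, t) = 1 + 66 = 67.
Step 2: q^n = 7^11 = 1977326743.
Step 3: Hamming bound ⌊q^n / V_q(n,t)⌋ = ⌊1977326743/67⌋ = 29512339.
Step 4: Compare |C| = 20952413 to 29512339: satisfied.
The claimed |C| lies below the Hamming bound.


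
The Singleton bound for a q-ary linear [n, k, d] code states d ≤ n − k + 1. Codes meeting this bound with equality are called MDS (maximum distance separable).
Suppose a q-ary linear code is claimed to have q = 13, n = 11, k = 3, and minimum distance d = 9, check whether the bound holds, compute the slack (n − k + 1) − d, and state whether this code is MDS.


Singleton RHS = n − k + 1 = 9, slack = 0, bound satisfied, MDS.

Singleton bound: d ≤ n − k + 1.
Here n = 11, k = 3, so n − k + 1 = 9.
Given d = 9, check d ≤ 9: YES.
Slack = (n − k + 1) − d = 0.
The code is MDS (slack = 0).
Description: the claimed parameters are [11, 3, 9]_13; such a code would be MDS (meets Singleton bound).


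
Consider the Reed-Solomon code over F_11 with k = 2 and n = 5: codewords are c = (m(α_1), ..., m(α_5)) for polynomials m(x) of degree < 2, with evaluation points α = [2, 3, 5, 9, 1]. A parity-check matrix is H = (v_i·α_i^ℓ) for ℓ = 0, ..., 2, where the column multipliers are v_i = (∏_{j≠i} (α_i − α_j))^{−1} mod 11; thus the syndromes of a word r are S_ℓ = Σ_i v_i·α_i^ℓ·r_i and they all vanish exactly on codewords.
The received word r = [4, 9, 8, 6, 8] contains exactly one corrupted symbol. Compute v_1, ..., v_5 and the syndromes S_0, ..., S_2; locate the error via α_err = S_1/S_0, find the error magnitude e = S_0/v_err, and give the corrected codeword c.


S = (1, 1, 1), error at position 5, error magnitude e = 9, c = [4, 9, 8, 6, 10].

Step 1: column multipliers v_i = (∏_{j≠i}(α_i − α_j))^{−1} mod 11.
  i = 1 (α = 2): (2−3)(2−5)(2−9)(2−1) = (−1)·(−3)·(−7)·1 = −21 ≡ 1, so v_1 = 1^{−1} = 1 (mod 11).
  i = 2 (α = 3): (3−2)(3−5)(3−9)(3−1) = 1·(−2)·(−6)·2 = 24 ≡ 2, so v_2 = 2^{−1} = 6 (mod 11).
  i = 3 (α = 5): (5−2)(5−3)(5−9)(5−1) = 3·2·(−4)·4 = −96 ≡ 3, so v_3 = 3^{−1} = 4 (mod 11).
  i = 4 (α = 9): (9−2)(9−3)(9−5)(9−1) = 7·6·4·8 = 1344 ≡ 2, so v_4 = 2^{−1} = 6 (mod 11).
  i = 5 (α = 1): (1−2)(1−3)(1−5)(1−9) = (−1)·(−2)·(−4)·(−8) = 64 ≡ 9, so v_5 = 9^{−1} = 5 (mod 11).
  v = [1, 6, 4, 6, 5].
Step 2: syndromes of r = [4, 9, 8, 6, 8] (all sums mod 11).
  S_0 = Σ v_i r_i = 1·4 + 6·9 + 4·8 + 6·6 + 5·8 = 166 ≡ 1.
  S_1 = Σ v_i α_i r_i = 1·2·4 + 6·3·9 + 4·5·8 + 6·9·6 + 5·1·8 = 694 ≡ 1.
  α_i^2 mod 11 = [4, 9, 3, 4, 1].
  S_2 = Σ v_i α_i^2 r_i = 1·4·4 + 6·9·9 + 4·3·8 + 6·4·6 + 5·1·8 = 782 ≡ 1.
  S = (1, 1, 1) ≠ 0, so r is not a codeword (an error is present).
Step 3: locate the error. For a single error e at position i, S_ℓ = v_i·e·α_i^ℓ, so α_err = S_1/S_0.
  S_0^{−1} = 1^{−1} = 1 (mod 11), so α_err = 1·1 = 1 ≡ 1 = α_5. Error position i = 5.
  Consistency check: S_2/S_1 = 1·1 = 1 ≡ 1 = α_err ✓ (single-error assumption holds).
Step 4: error magnitude e = S_0/v_5 = S_0·∏_{j≠5}(α_5 − α_j) = 1·9 = 9 ≡ 9 (mod 11).
Step 5: correct position 5: c_5 = r_5 − e = 8 − 9 ≡ 10 (mod 11). Hence c = [4, 9, 8, 6, 10].
  Check: interpolating c through the α_i gives m(x) = 5 + 5·x (degree < 2) with m(α_i) = c_i for every i, so c is indeed a codeword.


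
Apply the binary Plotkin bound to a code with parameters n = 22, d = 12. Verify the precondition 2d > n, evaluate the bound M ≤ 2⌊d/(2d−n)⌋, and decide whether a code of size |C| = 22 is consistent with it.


Plotkin bound M ≤ 12; given |C| = 22 > bound (violated).

Check applicability: 2d = 24, n = 22.
2d − n = 2 > 0, so Plotkin applies.
Compute d/(2d−n) = 12/2 ≈ 6.0000.
⌊d/(2d−n)⌋ = 6.
Plotkin bound: M ≤ 2·6 = 12.
Given |C| = 22, check: VIOLATED.
This |C| is above the Plotkin bound, so no binary code with n = 22, d = 12 and 22 codewords exists.


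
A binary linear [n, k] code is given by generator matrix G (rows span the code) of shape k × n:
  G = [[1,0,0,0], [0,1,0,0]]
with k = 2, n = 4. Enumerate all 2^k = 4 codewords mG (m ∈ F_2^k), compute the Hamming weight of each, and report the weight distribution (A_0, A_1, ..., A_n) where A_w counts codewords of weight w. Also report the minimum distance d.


Weight distribution: A_0 = 1, A_1 = 2, A_2 = 1. Minimum distance d = 1.

Enumerate all 2^2 = 4 messages m ∈ F_2^2.
For each, compute codeword c = mG in F_2^4, then tally its weight.
  m = 00 → c = 0000, weight = 0.
  m = 10 → c = 1000, weight = 1.
  m = 01 → c = 0100, weight = 1.
  m = 11 → c = 1100, weight = 2.
Tally weights:
  weight 0: 1 codewords.
  weight 1: 2 codewords.
  weight 2: 1 codewords.
Minimum distance d = smallest w > 0 with A_w > 0 = 1.
Sanity: Σ A_w = 4 = 2^2 = 4 ✓.


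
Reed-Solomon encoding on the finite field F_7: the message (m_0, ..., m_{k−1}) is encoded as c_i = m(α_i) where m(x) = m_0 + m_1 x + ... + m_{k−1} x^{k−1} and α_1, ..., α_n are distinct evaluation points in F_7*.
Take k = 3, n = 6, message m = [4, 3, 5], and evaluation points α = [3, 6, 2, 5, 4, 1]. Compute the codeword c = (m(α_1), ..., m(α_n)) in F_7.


c = [2, 6, 2, 4, 5, 5]

Message polynomial: m(x) = 4 + 3·x + 5·x^2 (mod 7).
For each evaluation point α_i, compute m(α_i) mod 7:
  α_1 = 3: Horner steps 5 → 4 → 2, so m(3) = 2.
  α_2 = 6: Horner steps 5 → 5 → 6, so m(6) = 6.
  α_3 = 2: Horner steps 5 → 6 → 2, so m(2) = 2.
  α_4 = 5: Horner steps 5 → 0 → 4, so m(5) = 4.
  α_5 = 4: Horner steps 5 → 2 → 5, so m(4) = 5.
  α_6 = 1: Horner steps 5 → 1 → 5, so m(1) = 5.
Codeword c = [2, 6, 2, 4, 5, 5] ∈ F_7^6.
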